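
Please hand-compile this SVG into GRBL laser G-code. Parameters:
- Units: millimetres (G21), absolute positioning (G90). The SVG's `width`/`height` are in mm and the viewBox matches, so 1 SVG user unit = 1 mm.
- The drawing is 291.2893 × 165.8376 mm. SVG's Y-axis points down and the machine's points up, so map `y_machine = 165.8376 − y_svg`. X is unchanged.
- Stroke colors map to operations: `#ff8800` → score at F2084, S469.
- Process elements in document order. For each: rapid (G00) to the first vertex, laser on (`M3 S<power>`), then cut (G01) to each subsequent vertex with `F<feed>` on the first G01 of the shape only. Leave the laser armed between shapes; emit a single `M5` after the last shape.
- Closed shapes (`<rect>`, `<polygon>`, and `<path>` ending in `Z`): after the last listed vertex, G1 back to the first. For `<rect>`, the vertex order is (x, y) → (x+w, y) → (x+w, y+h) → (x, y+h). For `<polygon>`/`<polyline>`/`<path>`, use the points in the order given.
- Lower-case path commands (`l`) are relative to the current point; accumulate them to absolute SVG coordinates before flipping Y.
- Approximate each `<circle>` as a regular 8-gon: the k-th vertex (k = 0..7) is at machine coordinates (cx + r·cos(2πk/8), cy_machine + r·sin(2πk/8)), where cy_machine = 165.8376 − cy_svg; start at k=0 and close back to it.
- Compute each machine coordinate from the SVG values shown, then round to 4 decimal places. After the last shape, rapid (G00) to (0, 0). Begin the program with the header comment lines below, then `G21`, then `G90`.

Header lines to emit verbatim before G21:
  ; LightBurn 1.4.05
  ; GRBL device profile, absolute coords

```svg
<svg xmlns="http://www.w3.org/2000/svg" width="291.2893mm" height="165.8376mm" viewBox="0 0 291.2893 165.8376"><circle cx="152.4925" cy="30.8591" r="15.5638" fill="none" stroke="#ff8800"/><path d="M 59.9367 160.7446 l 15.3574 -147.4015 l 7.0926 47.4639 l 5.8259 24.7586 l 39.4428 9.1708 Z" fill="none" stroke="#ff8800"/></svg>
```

viewBox `0 0 291.2893 165.8376` with mm width/height → 1 unit = 1 mm. Flip: y_m = 165.8376 − y_svg.

**Shape 1** — `<circle>` circle, stroke `#ff8800` → score (S469, F2084). Machine vertices: (168.0563,134.9785) → (163.4978,145.9838) → (152.4925,150.5423) → (141.4872,145.9838) → (136.9287,134.9785) → (141.4872,123.9732) → (152.4925,119.4147) → (163.4978,123.9732) → (168.0563,134.9785). Closed: final G1 returns to the first vertex.

**Shape 2** — `<path>` closed polygon, stroke `#ff8800` → score (S469, F2084). Machine vertices: (59.9367,5.0930) → (75.2941,152.4945) → (82.3867,105.0306) → (88.2126,80.2720) → (127.6554,71.1012) → (59.9367,5.0930). Closed: final G1 returns to the first vertex.

; LightBurn 1.4.05
; GRBL device profile, absolute coords
G21
G90
G00 X168.0563 Y134.9785
M3 S469
G01 X163.4978 Y145.9838 F2084
G01 X152.4925 Y150.5423
G01 X141.4872 Y145.9838
G01 X136.9287 Y134.9785
G01 X141.4872 Y123.9732
G01 X152.4925 Y119.4147
G01 X163.4978 Y123.9732
G01 X168.0563 Y134.9785
G00 X59.9367 Y5.0930
M3 S469
G01 X75.2941 Y152.4945 F2084
G01 X82.3867 Y105.0306
G01 X88.2126 Y80.2720
G01 X127.6554 Y71.1012
G01 X59.9367 Y5.0930
M5
G00 X0.0000 Y0.0000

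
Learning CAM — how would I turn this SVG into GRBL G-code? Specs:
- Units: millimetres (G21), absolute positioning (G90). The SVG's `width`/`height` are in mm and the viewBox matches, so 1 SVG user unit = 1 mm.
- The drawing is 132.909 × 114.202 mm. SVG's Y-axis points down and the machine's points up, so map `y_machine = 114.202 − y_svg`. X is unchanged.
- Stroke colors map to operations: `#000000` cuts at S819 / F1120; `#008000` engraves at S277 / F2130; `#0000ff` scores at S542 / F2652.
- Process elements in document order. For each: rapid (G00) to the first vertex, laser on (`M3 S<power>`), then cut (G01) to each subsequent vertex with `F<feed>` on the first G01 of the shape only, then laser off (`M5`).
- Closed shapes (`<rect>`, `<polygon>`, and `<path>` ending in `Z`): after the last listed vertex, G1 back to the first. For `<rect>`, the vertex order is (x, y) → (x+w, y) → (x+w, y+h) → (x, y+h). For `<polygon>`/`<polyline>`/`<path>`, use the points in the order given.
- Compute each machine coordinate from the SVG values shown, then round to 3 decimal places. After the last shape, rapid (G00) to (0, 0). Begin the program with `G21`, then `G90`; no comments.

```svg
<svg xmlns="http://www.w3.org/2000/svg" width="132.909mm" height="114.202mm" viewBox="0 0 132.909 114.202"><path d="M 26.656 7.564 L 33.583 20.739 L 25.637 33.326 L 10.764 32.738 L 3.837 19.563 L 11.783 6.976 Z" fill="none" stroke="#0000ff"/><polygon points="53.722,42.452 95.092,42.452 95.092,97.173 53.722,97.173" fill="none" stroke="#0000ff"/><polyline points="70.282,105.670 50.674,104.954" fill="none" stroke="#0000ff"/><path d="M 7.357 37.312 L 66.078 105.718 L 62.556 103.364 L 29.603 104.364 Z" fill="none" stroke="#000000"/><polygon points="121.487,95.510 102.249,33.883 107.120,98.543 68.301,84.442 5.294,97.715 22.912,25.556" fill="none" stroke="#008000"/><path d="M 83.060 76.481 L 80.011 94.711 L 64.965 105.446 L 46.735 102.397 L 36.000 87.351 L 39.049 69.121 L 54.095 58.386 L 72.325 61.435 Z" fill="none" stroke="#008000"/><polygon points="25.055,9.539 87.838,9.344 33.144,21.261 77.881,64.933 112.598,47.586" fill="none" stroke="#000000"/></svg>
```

Since the viewBox matches the mm dimensions, user units are millimetres directly. The only transform is the Y-flip y_m = 114.202 − y_svg.

Shape 1 is a regular polygon drawn with `<path>`. Its stroke #0000ff means score at S542, F2652. After flipping Y the toolpath is (26.656,106.638) → (33.583,93.463) → (25.637,80.876) → (10.764,81.464) → (3.837,94.639) → (11.783,107.226) → (26.656,106.638), returning to the start.

Shape 2 is a rectangle drawn with `<polygon>`. Its stroke #0000ff means score at S542, F2652. After flipping Y the toolpath is (53.722,71.750) → (95.092,71.750) → (95.092,17.029) → (53.722,17.029) → (53.722,71.750), returning to the start.

Shape 3 is a line segment drawn with `<polyline>`. Its stroke #0000ff means score at S542, F2652. After flipping Y the toolpath is (70.282,8.532) → (50.674,9.248).

Shape 4 is a closed polygon drawn with `<path>`. Its stroke #000000 means cut at S819, F1120. After flipping Y the toolpath is (7.357,76.890) → (66.078,8.484) → (62.556,10.838) → (29.603,9.838) → (7.357,76.890), returning to the start.

Shape 5 is a closed polygon drawn with `<polygon>`. Its stroke #008000 means engrave at S277, F2130. After flipping Y the toolpath is (121.487,18.692) → (102.249,80.319) → (107.120,15.659) → (68.301,29.760) → (5.294,16.487) → (22.912,88.646) → (121.487,18.692), returning to the start.

Shape 6 is a regular polygon drawn with `<path>`. Its stroke #008000 means engrave at S277, F2130. After flipping Y the toolpath is (83.060,37.721) → (80.011,19.491) → (64.965,8.756) → (46.735,11.805) → (36.000,26.851) → (39.049,45.081) → (54.095,55.816) → (72.325,52.767) → (83.060,37.721), returning to the start.

Shape 7 is a closed polygon drawn with `<polygon>`. Its stroke #000000 means cut at S819, F1120. After flipping Y the toolpath is (25.055,104.663) → (87.838,104.858) → (33.144,92.941) → (77.881,49.269) → (112.598,66.616) → (25.055,104.663), returning to the start.

G21
G90
G00 X26.656 Y106.638
M3 S542
G01 X33.583 Y93.463 F2652
G01 X25.637 Y80.876
G01 X10.764 Y81.464
G01 X3.837 Y94.639
G01 X11.783 Y107.226
G01 X26.656 Y106.638
M5
G00 X53.722 Y71.750
M3 S542
G01 X95.092 Y71.750 F2652
G01 X95.092 Y17.029
G01 X53.722 Y17.029
G01 X53.722 Y71.750
M5
G00 X70.282 Y8.532
M3 S542
G01 X50.674 Y9.248 F2652
M5
G00 X7.357 Y76.890
M3 S819
G01 X66.078 Y8.484 F1120
G01 X62.556 Y10.838
G01 X29.603 Y9.838
G01 X7.357 Y76.890
M5
G00 X121.487 Y18.692
M3 S277
G01 X102.249 Y80.319 F2130
G01 X107.120 Y15.659
G01 X68.301 Y29.760
G01 X5.294 Y16.487
G01 X22.912 Y88.646
G01 X121.487 Y18.692
M5
G00 X83.060 Y37.721
M3 S277
G01 X80.011 Y19.491 F2130
G01 X64.965 Y8.756
G01 X46.735 Y11.805
G01 X36.000 Y26.851
G01 X39.049 Y45.081
G01 X54.095 Y55.816
G01 X72.325 Y52.767
G01 X83.060 Y37.721
M5
G00 X25.055 Y104.663
M3 S819
G01 X87.838 Y104.858 F1120
G01 X33.144 Y92.941
G01 X77.881 Y49.269
G01 X112.598 Y66.616
G01 X25.055 Y104.663
M5
G00 X0.000 Y0.000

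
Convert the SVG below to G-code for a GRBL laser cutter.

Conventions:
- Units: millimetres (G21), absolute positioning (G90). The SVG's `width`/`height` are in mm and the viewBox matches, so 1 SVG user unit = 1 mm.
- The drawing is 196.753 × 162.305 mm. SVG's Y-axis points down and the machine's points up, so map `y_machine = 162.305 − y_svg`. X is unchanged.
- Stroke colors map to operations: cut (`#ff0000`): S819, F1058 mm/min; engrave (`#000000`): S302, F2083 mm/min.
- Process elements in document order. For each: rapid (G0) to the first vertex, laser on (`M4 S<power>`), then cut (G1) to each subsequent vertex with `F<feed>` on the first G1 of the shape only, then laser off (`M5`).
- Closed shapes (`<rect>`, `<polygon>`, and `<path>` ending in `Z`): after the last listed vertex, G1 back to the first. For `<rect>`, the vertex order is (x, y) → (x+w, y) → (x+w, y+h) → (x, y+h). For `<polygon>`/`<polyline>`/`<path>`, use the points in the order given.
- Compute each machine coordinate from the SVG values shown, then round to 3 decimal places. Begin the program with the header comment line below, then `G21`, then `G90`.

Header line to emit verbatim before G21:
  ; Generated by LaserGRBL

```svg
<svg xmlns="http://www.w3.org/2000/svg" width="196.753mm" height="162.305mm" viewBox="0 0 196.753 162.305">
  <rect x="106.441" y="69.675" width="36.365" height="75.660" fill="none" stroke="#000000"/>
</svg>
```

; Generated by LaserGRBL
G21
G90
G0 X106.441 Y92.630
M4 S302
G1 X142.806 Y92.630 F2083
G1 X142.806 Y16.970
G1 X106.441 Y16.970
G1 X106.441 Y92.630
M5

Since the viewBox matches the mm dimensions, user units are millimetres directly. The only transform is the Y-flip y_m = 162.305 − y_svg.

Shape 1 is a rectangle drawn with `<rect>`. Its stroke #000000 means engrave at S302, F2083. After flipping Y the toolpath is (106.441,92.630) → (142.806,92.630) → (142.806,16.970) → (106.441,16.970) → (106.441,92.630), returning to the start.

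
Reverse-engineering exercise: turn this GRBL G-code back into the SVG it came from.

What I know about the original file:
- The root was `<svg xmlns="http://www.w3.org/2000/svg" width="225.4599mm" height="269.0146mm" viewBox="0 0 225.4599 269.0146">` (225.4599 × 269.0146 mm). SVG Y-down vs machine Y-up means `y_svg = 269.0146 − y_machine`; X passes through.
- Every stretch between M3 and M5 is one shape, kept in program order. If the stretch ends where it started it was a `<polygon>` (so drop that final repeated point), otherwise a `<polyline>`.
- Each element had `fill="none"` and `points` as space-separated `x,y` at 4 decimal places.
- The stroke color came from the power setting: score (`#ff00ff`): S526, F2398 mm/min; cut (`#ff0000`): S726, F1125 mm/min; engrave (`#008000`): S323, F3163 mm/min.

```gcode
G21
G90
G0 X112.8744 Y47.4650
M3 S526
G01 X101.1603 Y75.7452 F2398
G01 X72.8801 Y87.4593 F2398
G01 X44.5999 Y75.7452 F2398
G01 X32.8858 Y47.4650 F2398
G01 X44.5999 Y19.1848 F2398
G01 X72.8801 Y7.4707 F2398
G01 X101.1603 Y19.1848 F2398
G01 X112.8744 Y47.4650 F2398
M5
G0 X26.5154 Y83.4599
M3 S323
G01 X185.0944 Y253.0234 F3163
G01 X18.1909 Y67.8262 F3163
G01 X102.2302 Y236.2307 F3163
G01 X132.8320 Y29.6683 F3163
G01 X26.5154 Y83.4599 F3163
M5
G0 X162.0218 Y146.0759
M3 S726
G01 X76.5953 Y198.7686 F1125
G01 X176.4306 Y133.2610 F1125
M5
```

<svg xmlns="http://www.w3.org/2000/svg" width="225.4599mm" height="269.0146mm" viewBox="0 0 225.4599 269.0146">
  <polygon points="112.8744,221.5496 101.1603,193.2694 72.8801,181.5553 44.5999,193.2694 32.8858,221.5496 44.5999,249.8298 72.8801,261.5439 101.1603,249.8298" fill="none" stroke="#ff00ff"/>
  <polygon points="26.5154,185.5547 185.0944,15.9912 18.1909,201.1884 102.2302,32.7839 132.8320,239.3463" fill="none" stroke="#008000"/>
  <polyline points="162.0218,122.9387 76.5953,70.2460 176.4306,135.7536" fill="none" stroke="#ff0000"/>
</svg>

y_svg = 269.0146 − y_m.

[1] S526→`#ff00ff` (score); closed run; points: 112.8744,221.5496 101.1603,193.2694 72.8801,181.5553 44.5999,193.2694 32.8858,221.5496 44.5999,249.8298 72.8801,261.5439 101.1603,249.8298

[2] S323→`#008000` (engrave); closed run; points: 26.5154,185.5547 185.0944,15.9912 18.1909,201.1884 102.2302,32.7839 132.8320,239.3463

[3] S726→`#ff0000` (cut); open run; points: 162.0218,122.9387 76.5953,70.2460 176.4306,135.7536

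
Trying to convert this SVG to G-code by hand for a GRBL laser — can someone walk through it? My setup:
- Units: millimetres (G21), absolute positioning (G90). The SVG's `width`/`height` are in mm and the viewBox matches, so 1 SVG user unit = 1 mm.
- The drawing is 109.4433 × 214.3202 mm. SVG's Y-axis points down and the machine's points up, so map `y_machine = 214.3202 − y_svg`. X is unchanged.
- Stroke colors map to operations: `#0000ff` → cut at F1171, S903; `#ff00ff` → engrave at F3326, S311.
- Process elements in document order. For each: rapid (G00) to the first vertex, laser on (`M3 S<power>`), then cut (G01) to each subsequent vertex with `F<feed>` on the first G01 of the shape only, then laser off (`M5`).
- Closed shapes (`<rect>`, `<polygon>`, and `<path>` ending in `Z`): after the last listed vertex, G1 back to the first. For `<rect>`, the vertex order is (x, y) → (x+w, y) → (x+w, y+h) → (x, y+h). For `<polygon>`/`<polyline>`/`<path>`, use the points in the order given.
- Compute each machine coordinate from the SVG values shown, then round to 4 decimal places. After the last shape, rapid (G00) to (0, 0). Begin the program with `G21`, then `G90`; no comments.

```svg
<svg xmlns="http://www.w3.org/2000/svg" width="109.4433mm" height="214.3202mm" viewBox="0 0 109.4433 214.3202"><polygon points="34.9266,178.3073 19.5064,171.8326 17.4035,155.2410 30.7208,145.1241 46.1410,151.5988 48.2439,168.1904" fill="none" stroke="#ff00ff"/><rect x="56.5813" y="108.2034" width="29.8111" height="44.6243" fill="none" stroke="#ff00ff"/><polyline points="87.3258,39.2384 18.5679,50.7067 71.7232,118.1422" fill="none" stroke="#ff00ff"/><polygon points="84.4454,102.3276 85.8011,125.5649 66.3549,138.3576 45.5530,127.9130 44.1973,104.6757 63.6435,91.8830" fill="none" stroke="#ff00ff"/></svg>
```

viewBox `0 0 109.4433 214.3202` with mm width/height → 1 unit = 1 mm. Flip: y_m = 214.3202 − y_svg.

**Shape 1** — `<polygon>` regular polygon, stroke `#ff00ff` → engrave (S311, F3326). Machine vertices: (34.9266,36.0129) → (19.5064,42.4876) → (17.4035,59.0792) → (30.7208,69.1961) → (46.1410,62.7214) → (48.2439,46.1298) → (34.9266,36.0129). Closed: final G1 returns to the first vertex.

**Shape 2** — `<rect>` rectangle, stroke `#ff00ff` → engrave (S311, F3326). Machine vertices: (56.5813,106.1168) → (86.3924,106.1168) → (86.3924,61.4925) → (56.5813,61.4925) → (56.5813,106.1168). Closed: final G1 returns to the first vertex.

**Shape 3** — `<polyline>` open polyline, stroke `#ff00ff` → engrave (S311, F3326). Machine vertices: (87.3258,175.0818) → (18.5679,163.6135) → (71.7232,96.1780). Open path.

**Shape 4** — `<polygon>` regular polygon, stroke `#ff00ff` → engrave (S311, F3326). Machine vertices: (84.4454,111.9926) → (85.8011,88.7553) → (66.3549,75.9626) → (45.5530,86.4072) → (44.1973,109.6445) → (63.6435,122.4372) → (84.4454,111.9926). Closed: final G1 returns to the first vertex.

G21
G90
G00 X34.9266 Y36.0129
M3 S311
G01 X19.5064 Y42.4876 F3326
G01 X17.4035 Y59.0792
G01 X30.7208 Y69.1961
G01 X46.1410 Y62.7214
G01 X48.2439 Y46.1298
G01 X34.9266 Y36.0129
M5
G00 X56.5813 Y106.1168
M3 S311
G01 X86.3924 Y106.1168 F3326
G01 X86.3924 Y61.4925
G01 X56.5813 Y61.4925
G01 X56.5813 Y106.1168
M5
G00 X87.3258 Y175.0818
M3 S311
G01 X18.5679 Y163.6135 F3326
G01 X71.7232 Y96.1780
M5
G00 X84.4454 Y111.9926
M3 S311
G01 X85.8011 Y88.7553 F3326
G01 X66.3549 Y75.9626
G01 X45.5530 Y86.4072
G01 X44.1973 Y109.6445
G01 X63.6435 Y122.4372
G01 X84.4454 Y111.9926
M5
G00 X0.0000 Y0.0000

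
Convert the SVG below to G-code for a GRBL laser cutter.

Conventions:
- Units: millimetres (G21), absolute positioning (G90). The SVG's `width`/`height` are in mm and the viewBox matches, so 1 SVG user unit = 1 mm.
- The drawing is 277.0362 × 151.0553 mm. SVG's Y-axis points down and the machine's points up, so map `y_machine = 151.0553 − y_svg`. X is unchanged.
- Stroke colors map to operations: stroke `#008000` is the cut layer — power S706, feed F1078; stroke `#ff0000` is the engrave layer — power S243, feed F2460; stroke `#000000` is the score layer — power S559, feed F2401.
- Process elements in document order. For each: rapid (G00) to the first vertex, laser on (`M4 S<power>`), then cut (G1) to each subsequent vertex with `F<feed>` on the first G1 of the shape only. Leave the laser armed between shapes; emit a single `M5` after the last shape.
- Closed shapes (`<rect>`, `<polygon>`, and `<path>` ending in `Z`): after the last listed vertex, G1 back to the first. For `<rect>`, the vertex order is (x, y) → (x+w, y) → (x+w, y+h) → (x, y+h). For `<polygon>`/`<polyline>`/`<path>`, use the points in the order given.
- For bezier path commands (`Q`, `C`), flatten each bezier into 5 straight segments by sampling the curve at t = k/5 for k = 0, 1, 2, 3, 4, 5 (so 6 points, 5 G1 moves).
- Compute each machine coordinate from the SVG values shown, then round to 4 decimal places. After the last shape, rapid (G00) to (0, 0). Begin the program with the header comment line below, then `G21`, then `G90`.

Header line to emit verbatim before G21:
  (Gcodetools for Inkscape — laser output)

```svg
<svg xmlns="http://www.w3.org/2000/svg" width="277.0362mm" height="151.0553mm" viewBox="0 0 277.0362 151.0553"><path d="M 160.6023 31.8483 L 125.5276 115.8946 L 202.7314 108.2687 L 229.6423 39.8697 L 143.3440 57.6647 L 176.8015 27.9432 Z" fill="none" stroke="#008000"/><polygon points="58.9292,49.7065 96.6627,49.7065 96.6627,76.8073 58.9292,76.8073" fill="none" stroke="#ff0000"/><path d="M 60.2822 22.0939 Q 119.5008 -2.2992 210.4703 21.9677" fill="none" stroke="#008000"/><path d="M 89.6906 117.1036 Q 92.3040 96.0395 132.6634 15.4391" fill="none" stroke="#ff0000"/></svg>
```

1 u = 1 mm; y_m = 151.0553 − y.

[1] `<path>` closed polygon, #008000→cut S706 F1078: (160.6023,119.2070) → (125.5276,35.1607) → (202.7314,42.7866) → (229.6423,111.1856) → (143.3440,93.3906) → (176.8015,123.1121) → (160.6023,119.2070) (closed)

[2] `<polygon>` rectangle, #ff0000→engrave S243 F2460: (58.9292,101.3488) → (96.6627,101.3488) → (96.6627,74.2480) → (58.9292,74.2480) → (58.9292,101.3488) (closed)

[3] `<path>` quadratic bezier, #008000→cut S706 F1078: (60.2822,128.9614) → (85.2397,136.7722) → (112.7372,140.6903) → (142.7748,140.7155) → (175.3525,136.8480) → (210.4703,129.0876)

[4] `<path>` quadratic bezier, #ff0000→engrave S243 F2460: (89.6906,33.9517) → (92.2458,44.7588) → (97.8207,60.3288) → (106.4152,80.6617) → (118.0295,105.7575) → (132.6634,135.6162)

(Gcodetools for Inkscape — laser output)
G21
G90
G00 X160.6023 Y119.2070
M4 S706
G1 X125.5276 Y35.1607 F1078
G1 X202.7314 Y42.7866
G1 X229.6423 Y111.1856
G1 X143.3440 Y93.3906
G1 X176.8015 Y123.1121
G1 X160.6023 Y119.2070
G00 X58.9292 Y101.3488
M4 S243
G1 X96.6627 Y101.3488 F2460
G1 X96.6627 Y74.2480
G1 X58.9292 Y74.2480
G1 X58.9292 Y101.3488
G00 X60.2822 Y128.9614
M4 S706
G1 X85.2397 Y136.7722 F1078
G1 X112.7372 Y140.6903
G1 X142.7748 Y140.7155
G1 X175.3525 Y136.8480
G1 X210.4703 Y129.0876
G00 X89.6906 Y33.9517
M4 S243
G1 X92.2458 Y44.7588 F2460
G1 X97.8207 Y60.3288
G1 X106.4152 Y80.6617
G1 X118.0295 Y105.7575
G1 X132.6634 Y135.6162
M5
G00 X0.0000 Y0.0000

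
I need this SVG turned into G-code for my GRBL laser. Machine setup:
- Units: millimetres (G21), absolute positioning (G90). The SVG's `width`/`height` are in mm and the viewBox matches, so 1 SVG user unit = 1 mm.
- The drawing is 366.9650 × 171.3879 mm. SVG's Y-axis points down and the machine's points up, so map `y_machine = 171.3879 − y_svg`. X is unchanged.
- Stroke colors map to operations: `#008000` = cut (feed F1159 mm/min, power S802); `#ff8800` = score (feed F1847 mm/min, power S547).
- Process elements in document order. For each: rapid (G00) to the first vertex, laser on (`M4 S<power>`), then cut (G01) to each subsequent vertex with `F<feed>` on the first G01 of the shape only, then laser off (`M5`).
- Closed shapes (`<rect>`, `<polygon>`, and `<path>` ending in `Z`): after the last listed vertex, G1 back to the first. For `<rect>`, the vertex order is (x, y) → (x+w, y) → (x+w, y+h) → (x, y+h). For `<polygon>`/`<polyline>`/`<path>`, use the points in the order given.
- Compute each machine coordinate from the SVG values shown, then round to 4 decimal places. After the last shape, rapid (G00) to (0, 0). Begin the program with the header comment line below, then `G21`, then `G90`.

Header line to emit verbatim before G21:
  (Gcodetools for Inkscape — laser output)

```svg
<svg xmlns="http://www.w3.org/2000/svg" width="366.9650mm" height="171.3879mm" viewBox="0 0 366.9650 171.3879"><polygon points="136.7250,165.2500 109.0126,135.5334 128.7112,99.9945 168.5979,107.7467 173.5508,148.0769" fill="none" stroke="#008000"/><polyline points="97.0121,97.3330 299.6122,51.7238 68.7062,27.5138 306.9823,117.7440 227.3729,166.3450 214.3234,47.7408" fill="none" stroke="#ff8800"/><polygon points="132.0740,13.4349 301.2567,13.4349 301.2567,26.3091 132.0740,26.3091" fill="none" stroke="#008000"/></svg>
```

(Gcodetools for Inkscape — laser output)
G21
G90
G00 X136.7250 Y6.1379
M4 S802
G01 X109.0126 Y35.8545 F1159
G01 X128.7112 Y71.3934
G01 X168.5979 Y63.6412
G01 X173.5508 Y23.3110
G01 X136.7250 Y6.1379
M5
G00 X97.0121 Y74.0549
M4 S547
G01 X299.6122 Y119.6641 F1847
G01 X68.7062 Y143.8741
G01 X306.9823 Y53.6439
G01 X227.3729 Y5.0429
G01 X214.3234 Y123.6471
M5
G00 X132.0740 Y157.9530
M4 S802
G01 X301.2567 Y157.9530 F1159
G01 X301.2567 Y145.0788
G01 X132.0740 Y145.0788
G01 X132.0740 Y157.9530
M5
G00 X0.0000 Y0.0000

1 u = 1 mm; y_m = 171.3879 − y.

[1] `<polygon>` regular polygon, #008000→cut S802 F1159: (136.7250,6.1379) → (109.0126,35.8545) → (128.7112,71.3934) → (168.5979,63.6412) → (173.5508,23.3110) → (136.7250,6.1379) (closed)

[2] `<polyline>` open polyline, #ff8800→score S547 F1847: (97.0121,74.0549) → (299.6122,119.6641) → (68.7062,143.8741) → (306.9823,53.6439) → (227.3729,5.0429) → (214.3234,123.6471)

[3] `<polygon>` rectangle, #008000→cut S802 F1159: (132.0740,157.9530) → (301.2567,157.9530) → (301.2567,145.0788) → (132.0740,145.0788) → (132.0740,157.9530) (closed)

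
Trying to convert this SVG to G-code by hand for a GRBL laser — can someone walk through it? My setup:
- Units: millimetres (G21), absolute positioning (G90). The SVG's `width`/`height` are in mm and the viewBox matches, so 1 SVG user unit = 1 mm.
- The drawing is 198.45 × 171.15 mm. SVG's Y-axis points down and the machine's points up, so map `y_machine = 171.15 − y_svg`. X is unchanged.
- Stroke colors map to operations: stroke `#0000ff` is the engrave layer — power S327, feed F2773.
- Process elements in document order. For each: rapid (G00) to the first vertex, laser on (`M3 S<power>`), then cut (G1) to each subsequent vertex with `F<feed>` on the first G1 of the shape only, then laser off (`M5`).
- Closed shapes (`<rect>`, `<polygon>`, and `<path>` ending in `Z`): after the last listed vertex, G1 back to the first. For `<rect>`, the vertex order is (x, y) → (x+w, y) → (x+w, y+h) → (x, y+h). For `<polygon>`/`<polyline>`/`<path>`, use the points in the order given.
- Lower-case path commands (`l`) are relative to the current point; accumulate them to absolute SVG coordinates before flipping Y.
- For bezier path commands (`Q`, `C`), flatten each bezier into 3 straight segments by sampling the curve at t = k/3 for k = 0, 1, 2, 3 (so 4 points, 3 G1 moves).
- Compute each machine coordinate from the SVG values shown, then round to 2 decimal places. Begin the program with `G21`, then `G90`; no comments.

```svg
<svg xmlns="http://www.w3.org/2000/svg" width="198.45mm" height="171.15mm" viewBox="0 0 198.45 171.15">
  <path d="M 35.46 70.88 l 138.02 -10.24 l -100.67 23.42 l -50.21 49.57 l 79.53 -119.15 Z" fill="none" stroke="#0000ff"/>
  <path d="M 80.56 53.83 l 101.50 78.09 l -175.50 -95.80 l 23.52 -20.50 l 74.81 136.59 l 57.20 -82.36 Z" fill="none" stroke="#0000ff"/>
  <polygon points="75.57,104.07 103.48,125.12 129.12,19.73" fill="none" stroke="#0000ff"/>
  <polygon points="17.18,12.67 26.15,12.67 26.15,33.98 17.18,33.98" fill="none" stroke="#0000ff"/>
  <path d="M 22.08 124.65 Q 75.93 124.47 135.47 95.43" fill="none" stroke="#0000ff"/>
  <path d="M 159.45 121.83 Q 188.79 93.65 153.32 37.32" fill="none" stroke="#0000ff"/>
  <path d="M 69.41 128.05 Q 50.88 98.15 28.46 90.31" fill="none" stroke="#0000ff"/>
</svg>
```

G21
G90
G00 X35.46 Y100.27
M3 S327
G1 X173.48 Y110.51 F2773
G1 X72.81 Y87.09
G1 X22.60 Y37.52
G1 X102.13 Y156.67
G1 X35.46 Y100.27
M5
G00 X80.56 Y117.32
M3 S327
G1 X182.06 Y39.23 F2773
G1 X6.56 Y135.03
G1 X30.08 Y155.53
G1 X104.89 Y18.94
G1 X162.09 Y101.30
G1 X80.56 Y117.32
M5
G00 X75.57 Y67.08
M3 S327
G1 X103.48 Y46.03 F2773
G1 X129.12 Y151.42
G1 X75.57 Y67.08
M5
G00 X17.18 Y158.48
M3 S327
G1 X26.15 Y158.48 F2773
G1 X26.15 Y137.17
G1 X17.18 Y137.17
G1 X17.18 Y158.48
M5
G00 X22.08 Y46.50
M3 S327
G1 X58.61 Y49.83 F2773
G1 X96.41 Y59.57
G1 X135.47 Y75.72
M5
G00 X159.45 Y49.32
M3 S327
G1 X171.81 Y71.23 F2773
G1 X169.77 Y99.40
G1 X153.32 Y133.83
M5
G00 X69.41 Y43.10
M3 S327
G1 X56.62 Y60.58 F2773
G1 X42.97 Y73.16
G1 X28.46 Y80.84
M5

viewBox `0 0 198.45 171.15` with mm width/height → 1 unit = 1 mm. Flip: y_m = 171.15 − y_svg.

**Shape 1** — `<path>` closed polygon, stroke `#0000ff` → engrave (S327, F2773). Machine vertices: (35.46,100.27) → (173.48,110.51) → (72.81,87.09) → (22.60,37.52) → (102.13,156.67) → (35.46,100.27). Closed: final G1 returns to the first vertex.

**Shape 2** — `<path>` closed polygon, stroke `#0000ff` → engrave (S327, F2773). Machine vertices: (80.56,117.32) → (182.06,39.23) → (6.56,135.03) → (30.08,155.53) → (104.89,18.94) → (162.09,101.30) → (80.56,117.32). Closed: final G1 returns to the first vertex.

**Shape 3** — `<polygon>` closed polygon, stroke `#0000ff` → engrave (S327, F2773). Machine vertices: (75.57,67.08) → (103.48,46.03) → (129.12,151.42) → (75.57,67.08). Closed: final G1 returns to the first vertex.

**Shape 4** — `<polygon>` rectangle, stroke `#0000ff` → engrave (S327, F2773). Machine vertices: (17.18,158.48) → (26.15,158.48) → (26.15,137.17) → (17.18,137.17) → (17.18,158.48). Closed: final G1 returns to the first vertex.

**Shape 5** — `<path>` quadratic bezier, stroke `#0000ff` → engrave (S327, F2773). Control points (SVG): P0=(22.08,124.65), P1=(75.93,124.47), P2=(135.47,95.43); sampled at t=k/3. Machine vertices: (22.08,46.50) → (58.61,49.83) → (96.41,59.57) → (135.47,75.72). Open path.

**Shape 6** — `<path>` quadratic bezier, stroke `#0000ff` → engrave (S327, F2773). Control points (SVG): P0=(159.45,121.83), P1=(188.79,93.65), P2=(153.32,37.32); sampled at t=k/3. Machine vertices: (159.45,49.32) → (171.81,71.23) → (169.77,99.40) → (153.32,133.83). Open path.

**Shape 7** — `<path>` quadratic bezier, stroke `#0000ff` → engrave (S327, F2773). Control points (SVG): P0=(69.41,128.05), P1=(50.88,98.15), P2=(28.46,90.31); sampled at t=k/3. Machine vertices: (69.41,43.10) → (56.62,60.58) → (42.97,73.16) → (28.46,80.84). Open path.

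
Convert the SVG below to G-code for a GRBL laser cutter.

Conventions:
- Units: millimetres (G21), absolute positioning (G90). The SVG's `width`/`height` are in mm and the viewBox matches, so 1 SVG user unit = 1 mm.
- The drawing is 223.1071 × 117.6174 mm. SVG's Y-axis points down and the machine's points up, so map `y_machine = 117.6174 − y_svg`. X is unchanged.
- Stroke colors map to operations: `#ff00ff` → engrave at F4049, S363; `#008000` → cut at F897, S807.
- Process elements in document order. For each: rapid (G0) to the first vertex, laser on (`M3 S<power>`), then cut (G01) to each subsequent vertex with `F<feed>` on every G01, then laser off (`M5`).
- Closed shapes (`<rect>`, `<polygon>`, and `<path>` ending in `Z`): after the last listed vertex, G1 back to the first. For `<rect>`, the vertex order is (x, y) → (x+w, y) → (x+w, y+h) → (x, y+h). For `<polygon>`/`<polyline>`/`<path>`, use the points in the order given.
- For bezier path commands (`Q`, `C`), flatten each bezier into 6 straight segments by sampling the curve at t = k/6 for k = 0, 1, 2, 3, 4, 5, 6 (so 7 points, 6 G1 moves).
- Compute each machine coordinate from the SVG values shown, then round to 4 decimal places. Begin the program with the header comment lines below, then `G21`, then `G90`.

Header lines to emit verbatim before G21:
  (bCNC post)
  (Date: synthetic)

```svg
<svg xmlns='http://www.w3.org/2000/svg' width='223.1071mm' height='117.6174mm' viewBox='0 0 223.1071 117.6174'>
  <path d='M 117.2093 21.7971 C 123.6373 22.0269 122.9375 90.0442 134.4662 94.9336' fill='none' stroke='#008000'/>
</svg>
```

Since the viewBox matches the mm dimensions, user units are millimetres directly. The only transform is the Y-flip y_m = 117.6174 − y_svg.

Shape 1 is a cubic bezier drawn with `<path>`. Its stroke #008000 means cut at S807, F897. After flipping Y the toolpath is (117.2093,95.8203) → (119.9189,90.6625) → (121.9783,77.8434) → (123.9250,60.9994) → (126.2968,43.7671) → (129.6313,29.7831) → (134.4662,22.6838).

(bCNC post)
(Date: synthetic)
G21
G90
G0 X117.2093 Y95.8203
M3 S807
G01 X119.9189 Y90.6625 F897
G01 X121.9783 Y77.8434 F897
G01 X123.9250 Y60.9994 F897
G01 X126.2968 Y43.7671 F897
G01 X129.6313 Y29.7831 F897
G01 X134.4662 Y22.6838 F897
M5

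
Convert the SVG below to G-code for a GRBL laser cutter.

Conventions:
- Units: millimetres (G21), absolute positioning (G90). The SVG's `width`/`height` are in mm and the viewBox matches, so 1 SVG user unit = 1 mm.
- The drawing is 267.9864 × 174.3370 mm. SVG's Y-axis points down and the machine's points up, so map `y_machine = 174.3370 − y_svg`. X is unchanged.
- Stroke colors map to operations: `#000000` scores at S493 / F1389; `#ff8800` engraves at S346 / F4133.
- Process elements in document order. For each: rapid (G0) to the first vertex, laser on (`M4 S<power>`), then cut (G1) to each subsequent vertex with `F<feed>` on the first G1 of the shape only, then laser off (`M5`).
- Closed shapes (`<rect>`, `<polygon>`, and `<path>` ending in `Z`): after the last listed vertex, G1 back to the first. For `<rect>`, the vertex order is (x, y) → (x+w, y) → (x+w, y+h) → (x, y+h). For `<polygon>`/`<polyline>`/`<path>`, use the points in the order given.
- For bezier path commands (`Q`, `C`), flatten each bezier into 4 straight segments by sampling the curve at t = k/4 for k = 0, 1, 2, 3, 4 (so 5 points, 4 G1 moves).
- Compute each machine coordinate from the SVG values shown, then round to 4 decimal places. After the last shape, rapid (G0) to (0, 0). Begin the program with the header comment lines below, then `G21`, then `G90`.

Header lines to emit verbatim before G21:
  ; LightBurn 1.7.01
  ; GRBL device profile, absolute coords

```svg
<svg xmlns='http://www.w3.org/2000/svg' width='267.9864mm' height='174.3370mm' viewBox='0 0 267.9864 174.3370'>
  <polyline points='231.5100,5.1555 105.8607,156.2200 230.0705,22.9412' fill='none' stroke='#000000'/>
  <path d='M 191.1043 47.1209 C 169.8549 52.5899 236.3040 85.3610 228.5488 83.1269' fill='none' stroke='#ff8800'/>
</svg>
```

; LightBurn 1.7.01
; GRBL device profile, absolute coords
G21
G90
G0 X231.5100 Y169.1815
M4 S493
G1 X105.8607 Y18.1170 F1389
G1 X230.0705 Y151.3958
M5
G0 X191.1043 Y127.2161
M4 S346
G1 X189.0810 Y118.9688 F4133
G1 X204.7662 Y106.3244
G1 X222.9816 Y95.1244
G1 X228.5488 Y91.2101
M5
G0 X0.0000 Y0.0000

1 u = 1 mm; y_m = 174.3370 − y.

[1] `<polyline>` open polyline, #000000→score S493 F1389: (231.5100,169.1815) → (105.8607,18.1170) → (230.0705,151.3958)

[2] `<path>` cubic bezier, #ff8800→engrave S346 F4133: (191.1043,127.2161) → (189.0810,118.9688) → (204.7662,106.3244) → (222.9816,95.1244) → (228.5488,91.2101)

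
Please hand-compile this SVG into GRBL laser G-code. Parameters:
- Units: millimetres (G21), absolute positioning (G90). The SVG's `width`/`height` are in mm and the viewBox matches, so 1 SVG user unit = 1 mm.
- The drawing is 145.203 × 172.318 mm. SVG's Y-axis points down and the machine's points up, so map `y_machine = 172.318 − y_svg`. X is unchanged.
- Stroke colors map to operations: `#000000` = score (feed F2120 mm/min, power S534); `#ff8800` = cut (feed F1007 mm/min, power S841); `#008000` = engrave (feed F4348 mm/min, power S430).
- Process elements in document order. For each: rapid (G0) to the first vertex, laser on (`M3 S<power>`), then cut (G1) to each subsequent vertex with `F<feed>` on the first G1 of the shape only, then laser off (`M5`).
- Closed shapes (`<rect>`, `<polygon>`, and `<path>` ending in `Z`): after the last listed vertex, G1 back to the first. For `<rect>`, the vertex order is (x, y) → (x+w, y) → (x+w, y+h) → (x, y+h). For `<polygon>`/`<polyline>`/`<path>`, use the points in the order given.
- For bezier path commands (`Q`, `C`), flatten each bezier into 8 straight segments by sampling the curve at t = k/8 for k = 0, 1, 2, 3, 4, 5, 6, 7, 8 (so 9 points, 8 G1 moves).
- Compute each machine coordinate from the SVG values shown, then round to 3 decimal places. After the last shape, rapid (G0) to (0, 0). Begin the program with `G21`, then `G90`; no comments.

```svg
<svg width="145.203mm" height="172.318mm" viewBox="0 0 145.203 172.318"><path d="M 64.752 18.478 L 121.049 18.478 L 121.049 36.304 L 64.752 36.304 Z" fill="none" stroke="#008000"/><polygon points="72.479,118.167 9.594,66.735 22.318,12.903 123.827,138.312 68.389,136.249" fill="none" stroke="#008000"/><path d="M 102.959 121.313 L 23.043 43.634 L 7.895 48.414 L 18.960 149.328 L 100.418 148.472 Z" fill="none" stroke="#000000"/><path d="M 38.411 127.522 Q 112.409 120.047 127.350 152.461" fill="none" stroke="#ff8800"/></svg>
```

1 u = 1 mm; y_m = 172.318 − y.

[1] `<path>` rectangle, #008000→engrave S430 F4348: (64.752,153.840) → (121.049,153.840) → (121.049,136.014) → (64.752,136.014) → (64.752,153.840) (closed)

[2] `<polygon>` closed polygon, #008000→engrave S430 F4348: (72.479,54.151) → (9.594,105.583) → (22.318,159.415) → (123.827,34.006) → (68.389,36.069) → (72.479,54.151) (closed)

[3] `<path>` closed polygon, #000000→score S534 F2120: (102.959,51.005) → (23.043,128.684) → (7.895,123.904) → (18.960,22.990) → (100.418,23.846) → (102.959,51.005) (closed)

[4] `<path>` quadratic bezier, #ff8800→cut S841 F1007: (38.411,44.796) → (55.988,46.041) → (71.719,46.040) → (85.605,44.793) → (97.645,42.299) → (107.839,38.558) → (116.188,33.571) → (122.692,27.337) → (127.350,19.857)

G21
G90
G0 X64.752 Y153.840
M3 S430
G1 X121.049 Y153.840 F4348
G1 X121.049 Y136.014
G1 X64.752 Y136.014
G1 X64.752 Y153.840
M5
G0 X72.479 Y54.151
M3 S430
G1 X9.594 Y105.583 F4348
G1 X22.318 Y159.415
G1 X123.827 Y34.006
G1 X68.389 Y36.069
G1 X72.479 Y54.151
M5
G0 X102.959 Y51.005
M3 S534
G1 X23.043 Y128.684 F2120
G1 X7.895 Y123.904
G1 X18.960 Y22.990
G1 X100.418 Y23.846
G1 X102.959 Y51.005
M5
G0 X38.411 Y44.796
M3 S841
G1 X55.988 Y46.041 F1007
G1 X71.719 Y46.040
G1 X85.605 Y44.793
G1 X97.645 Y42.299
G1 X107.839 Y38.558
G1 X116.188 Y33.571
G1 X122.692 Y27.337
G1 X127.350 Y19.857
M5
G0 X0.000 Y0.000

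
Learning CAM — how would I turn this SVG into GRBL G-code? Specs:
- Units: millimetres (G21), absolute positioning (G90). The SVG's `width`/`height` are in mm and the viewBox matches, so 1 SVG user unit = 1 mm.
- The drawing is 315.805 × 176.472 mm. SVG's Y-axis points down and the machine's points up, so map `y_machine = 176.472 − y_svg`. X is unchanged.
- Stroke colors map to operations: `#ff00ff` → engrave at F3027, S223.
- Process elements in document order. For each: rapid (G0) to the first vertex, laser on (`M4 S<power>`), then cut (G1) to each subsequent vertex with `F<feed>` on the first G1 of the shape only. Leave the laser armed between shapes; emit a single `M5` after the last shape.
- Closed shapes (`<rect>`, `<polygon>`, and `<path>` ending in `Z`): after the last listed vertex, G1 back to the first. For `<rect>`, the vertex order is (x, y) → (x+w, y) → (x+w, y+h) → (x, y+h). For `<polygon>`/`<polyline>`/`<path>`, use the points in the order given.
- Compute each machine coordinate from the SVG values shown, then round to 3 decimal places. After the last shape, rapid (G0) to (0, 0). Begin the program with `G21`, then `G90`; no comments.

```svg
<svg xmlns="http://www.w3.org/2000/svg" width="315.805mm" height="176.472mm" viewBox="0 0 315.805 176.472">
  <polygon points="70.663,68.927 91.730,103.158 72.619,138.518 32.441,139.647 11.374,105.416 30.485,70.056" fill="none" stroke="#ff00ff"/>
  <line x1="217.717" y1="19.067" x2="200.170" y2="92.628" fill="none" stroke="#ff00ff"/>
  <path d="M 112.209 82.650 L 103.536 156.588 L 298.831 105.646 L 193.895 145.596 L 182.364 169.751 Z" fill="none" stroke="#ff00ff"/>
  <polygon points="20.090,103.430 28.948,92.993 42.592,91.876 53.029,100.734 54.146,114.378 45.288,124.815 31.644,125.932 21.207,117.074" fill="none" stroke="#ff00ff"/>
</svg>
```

viewBox `0 0 315.805 176.472` with mm width/height → 1 unit = 1 mm. Flip: y_m = 176.472 − y_svg.

**Shape 1** — `<polygon>` regular polygon, stroke `#ff00ff` → engrave (S223, F3027). Machine vertices: (70.663,107.545) → (91.730,73.314) → (72.619,37.954) → (32.441,36.825) → (11.374,71.056) → (30.485,106.416) → (70.663,107.545). Closed: final G1 returns to the first vertex.

**Shape 2** — `<line>` line segment, stroke `#ff00ff` → engrave (S223, F3027). Machine vertices: (217.717,157.405) → (200.170,83.844). Open path.

**Shape 3** — `<path>` closed polygon, stroke `#ff00ff` → engrave (S223, F3027). Machine vertices: (112.209,93.822) → (103.536,19.884) → (298.831,70.826) → (193.895,30.876) → (182.364,6.721) → (112.209,93.822). Closed: final G1 returns to the first vertex.

**Shape 4** — `<polygon>` regular polygon, stroke `#ff00ff` → engrave (S223, F3027). Machine vertices: (20.090,73.042) → (28.948,83.479) → (42.592,84.596) → (53.029,75.738) → (54.146,62.094) → (45.288,51.657) → (31.644,50.540) → (21.207,59.398) → (20.090,73.042). Closed: final G1 returns to the first vertex.

G21
G90
G0 X70.663 Y107.545
M4 S223
G1 X91.730 Y73.314 F3027
G1 X72.619 Y37.954
G1 X32.441 Y36.825
G1 X11.374 Y71.056
G1 X30.485 Y106.416
G1 X70.663 Y107.545
G0 X217.717 Y157.405
M4 S223
G1 X200.170 Y83.844 F3027
G0 X112.209 Y93.822
M4 S223
G1 X103.536 Y19.884 F3027
G1 X298.831 Y70.826
G1 X193.895 Y30.876
G1 X182.364 Y6.721
G1 X112.209 Y93.822
G0 X20.090 Y73.042
M4 S223
G1 X28.948 Y83.479 F3027
G1 X42.592 Y84.596
G1 X53.029 Y75.738
G1 X54.146 Y62.094
G1 X45.288 Y51.657
G1 X31.644 Y50.540
G1 X21.207 Y59.398
G1 X20.090 Y73.042
M5
G0 X0.000 Y0.000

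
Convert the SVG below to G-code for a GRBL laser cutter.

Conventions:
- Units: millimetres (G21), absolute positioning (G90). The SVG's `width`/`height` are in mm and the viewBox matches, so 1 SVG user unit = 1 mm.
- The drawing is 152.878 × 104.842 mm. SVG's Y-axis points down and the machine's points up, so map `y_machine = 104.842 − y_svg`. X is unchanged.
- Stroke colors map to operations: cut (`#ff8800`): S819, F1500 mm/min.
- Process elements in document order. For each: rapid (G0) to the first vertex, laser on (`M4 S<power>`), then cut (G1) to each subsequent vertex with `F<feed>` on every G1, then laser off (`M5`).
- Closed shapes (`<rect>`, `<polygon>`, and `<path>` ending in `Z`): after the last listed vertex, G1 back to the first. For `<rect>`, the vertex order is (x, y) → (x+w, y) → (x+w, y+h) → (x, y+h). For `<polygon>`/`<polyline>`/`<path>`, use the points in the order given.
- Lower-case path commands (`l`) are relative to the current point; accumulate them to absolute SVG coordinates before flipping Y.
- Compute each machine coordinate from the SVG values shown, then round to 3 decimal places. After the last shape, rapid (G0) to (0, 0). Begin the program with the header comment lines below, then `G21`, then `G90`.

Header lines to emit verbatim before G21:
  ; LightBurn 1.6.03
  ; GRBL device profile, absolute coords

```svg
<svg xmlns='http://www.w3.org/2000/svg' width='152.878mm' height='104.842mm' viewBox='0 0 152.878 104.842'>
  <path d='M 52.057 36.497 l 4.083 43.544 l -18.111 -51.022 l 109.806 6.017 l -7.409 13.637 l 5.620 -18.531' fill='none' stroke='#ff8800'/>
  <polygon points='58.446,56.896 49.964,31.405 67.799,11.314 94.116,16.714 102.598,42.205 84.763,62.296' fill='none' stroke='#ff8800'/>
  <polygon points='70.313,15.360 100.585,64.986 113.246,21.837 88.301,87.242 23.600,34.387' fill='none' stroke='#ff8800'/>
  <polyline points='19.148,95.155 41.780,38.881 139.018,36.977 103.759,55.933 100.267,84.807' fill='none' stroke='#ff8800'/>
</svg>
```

; LightBurn 1.6.03
; GRBL device profile, absolute coords
G21
G90
G0 X52.057 Y68.345
M4 S819
G1 X56.140 Y24.801 F1500
G1 X38.029 Y75.823 F1500
G1 X147.835 Y69.806 F1500
G1 X140.426 Y56.169 F1500
G1 X146.046 Y74.700 F1500
M5
G0 X58.446 Y47.946
M4 S819
G1 X49.964 Y73.437 F1500
G1 X67.799 Y93.528 F1500
G1 X94.116 Y88.128 F1500
G1 X102.598 Y62.637 F1500
G1 X84.763 Y42.546 F1500
G1 X58.446 Y47.946 F1500
M5
G0 X70.313 Y89.482
M4 S819
G1 X100.585 Y39.856 F1500
G1 X113.246 Y83.005 F1500
G1 X88.301 Y17.600 F1500
G1 X23.600 Y70.455 F1500
G1 X70.313 Y89.482 F1500
M5
G0 X19.148 Y9.687
M4 S819
G1 X41.780 Y65.961 F1500
G1 X139.018 Y67.865 F1500
G1 X103.759 Y48.909 F1500
G1 X100.267 Y20.035 F1500
M5
G0 X0.000 Y0.000

1 u = 1 mm; y_m = 104.842 − y.

[1] `<path>` open polyline, #ff8800→cut S819 F1500: (52.057,68.345) → (56.140,24.801) → (38.029,75.823) → (147.835,69.806) → (140.426,56.169) → (146.046,74.700)

[2] `<polygon>` regular polygon, #ff8800→cut S819 F1500: (58.446,47.946) → (49.964,73.437) → (67.799,93.528) → (94.116,88.128) → (102.598,62.637) → (84.763,42.546) → (58.446,47.946) (closed)

[3] `<polygon>` closed polygon, #ff8800→cut S819 F1500: (70.313,89.482) → (100.585,39.856) → (113.246,83.005) → (88.301,17.600) → (23.600,70.455) → (70.313,89.482) (closed)

[4] `<polyline>` open polyline, #ff8800→cut S819 F1500: (19.148,9.687) → (41.780,65.961) → (139.018,67.865) → (103.759,48.909) → (100.267,20.035)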